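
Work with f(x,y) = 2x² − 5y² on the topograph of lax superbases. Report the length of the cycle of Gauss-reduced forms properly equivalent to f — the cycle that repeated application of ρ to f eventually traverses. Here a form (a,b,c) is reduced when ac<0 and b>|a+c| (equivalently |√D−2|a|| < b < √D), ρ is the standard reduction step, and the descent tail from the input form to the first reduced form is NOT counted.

D = 40, ⌊√D⌋ = 6
descent: ρ → (-5,0,2)
descent: ρ → (2,4,-3)  [lands on river]
river: ρ → (-3,2,3)
river: ρ → (3,4,-2)
river: ρ → (-2,4,3)
river: ρ → (3,2,-3)
river: ρ → (-3,4,2)
ρ-cycle length = 6 (tail of 2 descent steps not counted)

6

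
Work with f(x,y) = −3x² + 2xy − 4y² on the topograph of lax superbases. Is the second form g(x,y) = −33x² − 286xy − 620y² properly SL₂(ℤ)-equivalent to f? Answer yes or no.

D₁ = -44, D₂ = -44
f is negative-definite; reduce −f:
−f: reduced (well bottom): (3,-2,4) with a≤c, −a<b≤a
flip sign back: reduced form of f is (-3,2,-4)
g is negative-definite; reduce −g:
−g: translate: b→22 (≡286 mod 66), so (33,286,620)→(33,22,4)
−g: flip: (33,22,4)→(4,-22,33)
−g: translate: b→2 (≡-22 mod 8), so (4,-22,33)→(4,2,3)
−g: flip: (4,2,3)→(3,-2,4)
−g: reduced (well bottom): (3,-2,4) with a≤c, −a<b≤a
flip sign back: reduced form of g is (-3,2,-4)
reduced forms (-3, 2, -4) vs (-3, 2, -4) ⇒ equivalent

yes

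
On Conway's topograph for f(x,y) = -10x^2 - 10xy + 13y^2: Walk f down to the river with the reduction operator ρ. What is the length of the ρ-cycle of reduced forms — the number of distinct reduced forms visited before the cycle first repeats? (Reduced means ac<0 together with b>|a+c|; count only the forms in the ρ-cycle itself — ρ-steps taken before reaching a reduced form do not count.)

D = 620, ⌊√D⌋ = 24
descent: ρ → (13,10,-10)  [lands on river]
river: ρ → (-10,10,13)
river: ρ → (13,16,-7)
river: ρ → (-7,12,17)
river: ρ → (17,22,-2)
river: ρ → (-2,22,17)
river: ρ → (17,12,-7)
river: ρ → (-7,16,13)
ρ-cycle length = 8 (tail of 1 descent step not counted)

8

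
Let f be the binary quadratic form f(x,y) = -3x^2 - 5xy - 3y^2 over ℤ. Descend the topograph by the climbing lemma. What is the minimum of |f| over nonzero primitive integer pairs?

translate: b→-1 (≡5 mod 6), so (3,5,3)→(3,-1,1)
flip: (3,-1,1)→(1,1,3)
reduced (well bottom): (1,1,3) with a≤c, −a<b≤a
well minimum |f| = |-1| = 1 (negative-definite)

1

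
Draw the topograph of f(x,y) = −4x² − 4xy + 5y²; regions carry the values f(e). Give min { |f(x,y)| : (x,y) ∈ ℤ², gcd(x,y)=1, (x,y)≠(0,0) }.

descent: ρ → (5,4,-4)  [lands on river]
river: ρ → (-4,4,5)
river: ρ → (5,6,-3)
river: ρ → (-3,6,5)
closes: descent 1, river 4
min |a| on river = 3

3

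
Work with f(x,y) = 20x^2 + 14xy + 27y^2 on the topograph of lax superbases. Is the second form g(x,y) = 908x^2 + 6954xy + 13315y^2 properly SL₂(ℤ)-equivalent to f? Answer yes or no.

D₁ = -1964, D₂ = -1964
f: reduced (well bottom): (20,14,27) with a≤c, −a<b≤a
g: translate: b→-310 (≡6954 mod 1816), so (908,6954,13315)→(908,-310,27)
g: flip: (908,-310,27)→(27,310,908)
g: translate: b→-14 (≡310 mod 54), so (27,310,908)→(27,-14,20)
g: flip: (27,-14,20)→(20,14,27)
g: reduced (well bottom): (20,14,27) with a≤c, −a<b≤a
reduced forms (20, 14, 27) vs (20, 14, 27) ⇒ equivalent

yes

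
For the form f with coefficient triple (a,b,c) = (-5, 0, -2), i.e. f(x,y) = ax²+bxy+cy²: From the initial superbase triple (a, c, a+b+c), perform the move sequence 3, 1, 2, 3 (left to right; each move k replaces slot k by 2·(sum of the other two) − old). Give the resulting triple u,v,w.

start (-5,-2,-7) = (f(1,0),f(0,1),f(1,1))
replace slot 3: 2·((-5)+(-2)) − (-7) = -7 → (-5,-2,-7)
replace slot 1: 2·((-2)+(-7)) − (-5) = -13 → (-13,-2,-7)
replace slot 2: 2·((-13)+(-7)) − (-2) = -38 → (-13,-38,-7)
replace slot 3: 2·((-13)+(-38)) − (-7) = -95 → (-13,-38,-95)

-13,-38,-95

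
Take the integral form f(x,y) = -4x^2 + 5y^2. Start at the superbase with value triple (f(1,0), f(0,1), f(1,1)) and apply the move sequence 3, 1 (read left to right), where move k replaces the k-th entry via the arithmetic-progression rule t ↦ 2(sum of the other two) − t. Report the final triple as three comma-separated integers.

start (-4,5,1) = (f(1,0),f(0,1),f(1,1))
replace slot 3: 2·((-4)+5) − 1 = 1 → (-4,5,1)
replace slot 1: 2·(5+1) − (-4) = 16 → (16,5,1)

16,5,1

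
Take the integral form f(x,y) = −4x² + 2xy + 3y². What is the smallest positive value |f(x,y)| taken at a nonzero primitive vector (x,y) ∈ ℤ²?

river: ρ → (3,4,-3)
river: ρ → (-3,2,4)
river: ρ → (4,6,-1)
river: ρ → (-1,6,4)
river: ρ → (4,2,-3)
river: ρ → (-3,4,3)
river: ρ → (3,2,-4)
river: ρ → (-4,6,1)
river: ρ → (1,6,-4)
river: ρ → (-4,2,3)
closes: descent 0, river 10
min |a| on river = 1

1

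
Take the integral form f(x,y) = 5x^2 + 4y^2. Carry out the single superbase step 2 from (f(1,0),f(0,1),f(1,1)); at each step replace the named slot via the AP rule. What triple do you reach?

start (5,4,9) = (f(1,0),f(0,1),f(1,1))
replace slot 2: 2·(5+9) − 4 = 24 → (5,24,9)

5,24,9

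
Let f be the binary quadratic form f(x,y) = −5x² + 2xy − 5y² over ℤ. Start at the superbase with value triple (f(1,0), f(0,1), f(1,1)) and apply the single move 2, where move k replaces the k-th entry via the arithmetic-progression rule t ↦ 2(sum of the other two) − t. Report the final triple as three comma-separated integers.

start (-5,-5,-8) = (f(1,0),f(0,1),f(1,1))
replace slot 2: 2·((-5)+(-8)) − (-5) = -21 → (-5,-21,-8)

-5,-21,-8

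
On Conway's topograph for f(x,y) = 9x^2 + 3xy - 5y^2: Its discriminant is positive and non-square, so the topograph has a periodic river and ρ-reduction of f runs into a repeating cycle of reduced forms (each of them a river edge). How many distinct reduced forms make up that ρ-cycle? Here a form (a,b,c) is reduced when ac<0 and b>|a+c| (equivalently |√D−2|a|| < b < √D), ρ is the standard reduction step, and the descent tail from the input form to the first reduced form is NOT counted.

D = 189, ⌊√D⌋ = 13
descent: ρ → (-5,7,7)  [lands on river]
river: ρ → (7,7,-5)
river: ρ → (-5,13,1)
river: ρ → (1,13,-5)
ρ-cycle length = 4 (tail of 1 descent step not counted)

4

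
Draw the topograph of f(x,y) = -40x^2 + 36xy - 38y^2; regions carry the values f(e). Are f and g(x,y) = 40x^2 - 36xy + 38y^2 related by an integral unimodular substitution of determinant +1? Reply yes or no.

D₁ = -4784, D₂ = -4784
f is negative-definite; reduce −f:
−f: flip: (40,-36,38)→(38,36,40)
−f: reduced (well bottom): (38,36,40) with a≤c, −a<b≤a
flip sign back: reduced form of f is (-38,-36,-40)
g: flip: (40,-36,38)→(38,36,40)
g: reduced (well bottom): (38,36,40) with a≤c, −a<b≤a
reduced forms (-38, -36, -40) vs (38, 36, 40) ⇒ inequivalent

no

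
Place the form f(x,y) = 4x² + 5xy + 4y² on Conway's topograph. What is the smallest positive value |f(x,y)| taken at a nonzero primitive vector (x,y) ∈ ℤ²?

translate: b→-3 (≡5 mod 8), so (4,5,4)→(4,-3,3)
flip: (4,-3,3)→(3,3,4)
reduced (well bottom): (3,3,4) with a≤c, −a<b≤a
well minimum = a = 3

3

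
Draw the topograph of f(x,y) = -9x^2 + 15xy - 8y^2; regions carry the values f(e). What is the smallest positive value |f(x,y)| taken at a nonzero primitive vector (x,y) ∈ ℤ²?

translate: b→3 (≡-15 mod 18), so (9,-15,8)→(9,3,2)
flip: (9,3,2)→(2,-3,9)
translate: b→1 (≡-3 mod 4), so (2,-3,9)→(2,1,8)
reduced (well bottom): (2,1,8) with a≤c, −a<b≤a
well minimum |f| = |-2| = 2 (negative-definite)

2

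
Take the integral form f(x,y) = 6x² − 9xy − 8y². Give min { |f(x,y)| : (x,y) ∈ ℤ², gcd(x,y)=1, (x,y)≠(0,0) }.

descent: ρ → (-8,9,6)  [lands on river]
river: ρ → (6,15,-2)
river: ρ → (-2,13,13)
river: ρ → (13,13,-2)
river: ρ → (-2,15,6)
river: ρ → (6,9,-8)
river: ρ → (-8,7,7)
river: ρ → (7,7,-8)
closes: descent 1, river 8
min |a| on river = 2

2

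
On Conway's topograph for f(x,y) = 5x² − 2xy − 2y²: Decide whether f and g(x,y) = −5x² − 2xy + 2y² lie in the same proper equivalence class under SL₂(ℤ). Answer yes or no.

D₁ = 44, D₂ = 44
river cycle of f (length 2): (-2, 6, 1), (1, 6, -2)
river cycle of g (length 2): (2, 6, -1), (-1, 6, 2)
cycles differ ⇒ inequivalent

no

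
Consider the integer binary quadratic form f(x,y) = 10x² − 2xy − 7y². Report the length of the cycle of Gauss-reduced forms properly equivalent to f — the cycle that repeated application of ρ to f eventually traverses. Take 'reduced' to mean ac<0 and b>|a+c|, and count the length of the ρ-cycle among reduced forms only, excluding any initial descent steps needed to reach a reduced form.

D = 284, ⌊√D⌋ = 16
descent: ρ → (-7,16,1)  [lands on river]
river: ρ → (1,16,-7)
river: ρ → (-7,12,5)
river: ρ → (5,8,-11)
river: ρ → (-11,14,2)
river: ρ → (2,14,-11)
river: ρ → (-11,8,5)
river: ρ → (5,12,-7)
ρ-cycle length = 8 (tail of 1 descent step not counted)

8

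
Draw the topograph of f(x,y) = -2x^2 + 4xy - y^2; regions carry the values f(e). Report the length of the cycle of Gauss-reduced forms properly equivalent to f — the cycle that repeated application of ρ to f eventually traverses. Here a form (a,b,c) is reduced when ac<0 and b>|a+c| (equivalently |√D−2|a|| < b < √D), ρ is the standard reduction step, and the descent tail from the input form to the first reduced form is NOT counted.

D = 8, ⌊√D⌋ = 2
descent: ρ → (-1,2,1)  [lands on river]
river: ρ → (1,2,-1)
ρ-cycle length = 2 (tail of 1 descent step not counted)

2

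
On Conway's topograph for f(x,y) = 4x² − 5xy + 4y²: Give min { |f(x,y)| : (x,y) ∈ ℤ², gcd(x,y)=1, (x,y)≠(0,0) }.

translate: b→3 (≡-5 mod 8), so (4,-5,4)→(4,3,3)
flip: (4,3,3)→(3,-3,4)
translate: b→3 (≡-3 mod 6), so (3,-3,4)→(3,3,4)
reduced (well bottom): (3,3,4) with a≤c, −a<b≤a
well minimum = a = 3

3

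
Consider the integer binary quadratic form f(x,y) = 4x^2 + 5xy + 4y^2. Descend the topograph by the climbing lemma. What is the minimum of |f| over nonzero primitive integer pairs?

translate: b→-3 (≡5 mod 8), so (4,5,4)→(4,-3,3)
flip: (4,-3,3)→(3,3,4)
reduced (well bottom): (3,3,4) with a≤c, −a<b≤a
well minimum = a = 3

3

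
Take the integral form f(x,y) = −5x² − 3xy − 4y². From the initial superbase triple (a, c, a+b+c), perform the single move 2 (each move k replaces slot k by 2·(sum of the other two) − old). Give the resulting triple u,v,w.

start (-5,-4,-12) = (f(1,0),f(0,1),f(1,1))
replace slot 2: 2·((-5)+(-12)) − (-4) = -30 → (-5,-30,-12)

-5,-30,-12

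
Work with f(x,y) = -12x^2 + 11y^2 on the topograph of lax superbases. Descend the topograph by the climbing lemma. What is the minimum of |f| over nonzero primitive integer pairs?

descent: ρ → (11,22,-1)  [lands on river]
river: ρ → (-1,22,11)
closes: descent 1, river 2
min |a| on river = 1

1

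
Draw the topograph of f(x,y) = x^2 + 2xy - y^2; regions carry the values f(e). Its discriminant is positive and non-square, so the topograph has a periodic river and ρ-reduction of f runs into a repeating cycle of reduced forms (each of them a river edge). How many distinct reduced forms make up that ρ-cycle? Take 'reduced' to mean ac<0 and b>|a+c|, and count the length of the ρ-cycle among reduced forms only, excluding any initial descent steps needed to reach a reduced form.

D = 8, ⌊√D⌋ = 2
river: ρ → (-1,2,1)
river: ρ → (1,2,-1)
ρ-cycle length = 2 (tail of 0 descent steps not counted)

2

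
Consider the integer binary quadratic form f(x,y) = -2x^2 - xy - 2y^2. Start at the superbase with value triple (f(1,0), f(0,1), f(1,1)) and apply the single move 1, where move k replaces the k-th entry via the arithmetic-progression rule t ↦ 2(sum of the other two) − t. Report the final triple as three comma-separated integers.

start (-2,-2,-5) = (f(1,0),f(0,1),f(1,1))
replace slot 1: 2·((-2)+(-5)) − (-2) = -12 → (-12,-2,-5)

-12,-2,-5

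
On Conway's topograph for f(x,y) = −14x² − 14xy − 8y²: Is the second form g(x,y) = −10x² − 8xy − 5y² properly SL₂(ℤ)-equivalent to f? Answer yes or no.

D₁ = -252, D₂ = -136
discriminants differ ⇒ not SL₂(ℤ)-equivalent

no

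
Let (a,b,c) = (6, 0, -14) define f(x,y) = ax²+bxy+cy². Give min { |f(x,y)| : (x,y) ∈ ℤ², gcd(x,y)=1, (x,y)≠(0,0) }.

descent: ρ → (-14,0,6)
descent: ρ → (6,12,-8)  [lands on river]
river: ρ → (-8,4,10)
river: ρ → (10,16,-2)
river: ρ → (-2,16,10)
river: ρ → (10,4,-8)
river: ρ → (-8,12,6)
closes: descent 2, river 6
min |a| on river = 2

2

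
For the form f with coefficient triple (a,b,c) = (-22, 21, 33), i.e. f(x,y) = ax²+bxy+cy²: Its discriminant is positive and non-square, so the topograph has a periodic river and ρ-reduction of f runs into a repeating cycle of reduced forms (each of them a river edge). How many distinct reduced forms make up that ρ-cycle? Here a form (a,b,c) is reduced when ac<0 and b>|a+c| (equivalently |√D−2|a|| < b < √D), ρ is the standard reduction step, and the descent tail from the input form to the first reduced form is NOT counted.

D = 3345, ⌊√D⌋ = 57
river: ρ → (33,45,-10)
river: ρ → (-10,55,8)
river: ρ → (8,57,-3)
river: ρ → (-3,57,8)
river: ρ → (8,55,-10)
river: ρ → (-10,45,33)
river: ρ → (33,21,-22)
river: ρ → (-22,23,32)
river: ρ → (32,41,-13)
river: ρ → (-13,37,38)
river: ρ → (38,39,-12)
river: ρ → (-12,57,2)
river: ρ → (2,55,-40)
river: ρ → (-40,25,17)
river: ρ → (17,43,-22)
river: ρ → (-22,45,15)
river: ρ → (15,45,-22)
river: ρ → (-22,43,17)
river: ρ → (17,25,-40)
river: ρ → (-40,55,2)
river: ρ → (2,57,-12)
river: ρ → (-12,39,38)
river: ρ → (38,37,-13)
river: ρ → (-13,41,32)
river: ρ → (32,23,-22)
river: ρ → (-22,21,33)
ρ-cycle length = 26 (tail of 0 descent steps not counted)

26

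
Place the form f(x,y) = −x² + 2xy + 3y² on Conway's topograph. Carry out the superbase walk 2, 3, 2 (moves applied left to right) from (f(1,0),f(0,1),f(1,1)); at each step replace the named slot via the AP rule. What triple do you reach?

start (-1,3,4) = (f(1,0),f(0,1),f(1,1))
replace slot 2: 2·((-1)+4) − 3 = 3 → (-1,3,4)
replace slot 3: 2·((-1)+3) − 4 = 0 → (-1,3,0)
replace slot 2: 2·((-1)+0) − 3 = -5 → (-1,-5,0)

-1,-5,0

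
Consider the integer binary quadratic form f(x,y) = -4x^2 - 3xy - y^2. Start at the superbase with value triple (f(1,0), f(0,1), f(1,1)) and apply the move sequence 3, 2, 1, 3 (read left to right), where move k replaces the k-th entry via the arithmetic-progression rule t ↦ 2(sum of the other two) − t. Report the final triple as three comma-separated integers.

start (-4,-1,-8) = (f(1,0),f(0,1),f(1,1))
replace slot 3: 2·((-4)+(-1)) − (-8) = -2 → (-4,-1,-2)
replace slot 2: 2·((-4)+(-2)) − (-1) = -11 → (-4,-11,-2)
replace slot 1: 2·((-11)+(-2)) − (-4) = -22 → (-22,-11,-2)
replace slot 3: 2·((-22)+(-11)) − (-2) = -64 → (-22,-11,-64)

-22,-11,-64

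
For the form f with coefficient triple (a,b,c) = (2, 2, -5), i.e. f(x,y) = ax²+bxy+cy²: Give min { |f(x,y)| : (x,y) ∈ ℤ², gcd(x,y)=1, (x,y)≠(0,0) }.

descent: ρ → (-5,-2,2)
descent: ρ → (2,6,-1)  [lands on river]
river: ρ → (-1,6,2)
closes: descent 2, river 2
min |a| on river = 1

1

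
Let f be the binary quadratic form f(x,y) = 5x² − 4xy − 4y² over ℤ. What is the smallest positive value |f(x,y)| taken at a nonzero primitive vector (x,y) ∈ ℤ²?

descent: ρ → (-4,4,5)  [lands on river]
river: ρ → (5,6,-3)
river: ρ → (-3,6,5)
river: ρ → (5,4,-4)
closes: descent 1, river 4
min |a| on river = 3

3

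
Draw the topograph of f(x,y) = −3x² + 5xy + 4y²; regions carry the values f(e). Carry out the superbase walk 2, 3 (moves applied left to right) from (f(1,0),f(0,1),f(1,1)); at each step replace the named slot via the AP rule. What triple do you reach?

start (-3,4,6) = (f(1,0),f(0,1),f(1,1))
replace slot 2: 2·((-3)+6) − 4 = 2 → (-3,2,6)
replace slot 3: 2·((-3)+2) − 6 = -8 → (-3,2,-8)

-3,2,-8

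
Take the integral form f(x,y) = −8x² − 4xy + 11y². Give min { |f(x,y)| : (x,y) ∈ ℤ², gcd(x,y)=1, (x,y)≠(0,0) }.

descent: ρ → (11,4,-8)  [lands on river]
river: ρ → (-8,12,7)
river: ρ → (7,16,-4)
river: ρ → (-4,16,7)
river: ρ → (7,12,-8)
river: ρ → (-8,4,11)
river: ρ → (11,18,-1)
river: ρ → (-1,18,11)
closes: descent 1, river 8
min |a| on river = 1

1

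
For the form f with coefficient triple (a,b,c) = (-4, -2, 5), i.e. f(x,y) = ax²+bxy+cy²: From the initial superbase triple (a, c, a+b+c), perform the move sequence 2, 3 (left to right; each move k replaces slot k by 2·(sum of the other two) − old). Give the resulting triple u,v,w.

start (-4,5,-1) = (f(1,0),f(0,1),f(1,1))
replace slot 2: 2·((-4)+(-1)) − 5 = -15 → (-4,-15,-1)
replace slot 3: 2·((-4)+(-15)) − (-1) = -37 → (-4,-15,-37)

-4,-15,-37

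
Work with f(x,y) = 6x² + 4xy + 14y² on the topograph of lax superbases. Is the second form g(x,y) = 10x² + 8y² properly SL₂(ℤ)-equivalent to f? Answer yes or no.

D₁ = -320, D₂ = -320
f: reduced (well bottom): (6,4,14) with a≤c, −a<b≤a
g: flip: (10,0,8)→(8,0,10)
g: reduced (well bottom): (8,0,10) with a≤c, −a<b≤a
reduced forms (6, 4, 14) vs (8, 0, 10) ⇒ inequivalent

no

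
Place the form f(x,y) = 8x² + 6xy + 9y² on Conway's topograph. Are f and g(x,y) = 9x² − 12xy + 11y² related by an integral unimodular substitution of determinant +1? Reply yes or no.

D₁ = -252, D₂ = -252
f: reduced (well bottom): (8,6,9) with a≤c, −a<b≤a
g: translate: b→6 (≡-12 mod 18), so (9,-12,11)→(9,6,8)
g: flip: (9,6,8)→(8,-6,9)
g: reduced (well bottom): (8,-6,9) with a≤c, −a<b≤a
reduced forms (8, 6, 9) vs (8, -6, 9) ⇒ inequivalent

no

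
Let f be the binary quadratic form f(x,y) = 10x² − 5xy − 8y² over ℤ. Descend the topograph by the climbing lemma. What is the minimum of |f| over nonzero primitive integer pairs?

descent: ρ → (-8,5,10)  [lands on river]
river: ρ → (10,15,-3)
river: ρ → (-3,15,10)
river: ρ → (10,5,-8)
river: ρ → (-8,11,7)
river: ρ → (7,17,-2)
river: ρ → (-2,15,15)
river: ρ → (15,15,-2)
river: ρ → (-2,17,7)
river: ρ → (7,11,-8)
closes: descent 1, river 10
min |a| on river = 2

2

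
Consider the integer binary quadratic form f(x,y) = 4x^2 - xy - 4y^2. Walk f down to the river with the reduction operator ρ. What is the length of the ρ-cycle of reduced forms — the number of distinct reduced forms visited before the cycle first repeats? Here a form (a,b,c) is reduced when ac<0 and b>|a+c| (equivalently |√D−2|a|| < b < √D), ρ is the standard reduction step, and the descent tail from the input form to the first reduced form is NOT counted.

D = 65, ⌊√D⌋ = 8
descent: ρ → (-4,1,4)  [lands on river]
river: ρ → (4,7,-1)
river: ρ → (-1,7,4)
river: ρ → (4,1,-4)
river: ρ → (-4,7,1)
river: ρ → (1,7,-4)
ρ-cycle length = 6 (tail of 1 descent step not counted)

6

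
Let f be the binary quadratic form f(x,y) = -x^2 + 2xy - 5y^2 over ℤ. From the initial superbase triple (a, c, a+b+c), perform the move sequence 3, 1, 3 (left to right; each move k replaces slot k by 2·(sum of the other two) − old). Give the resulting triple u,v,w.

start (-1,-5,-4) = (f(1,0),f(0,1),f(1,1))
replace slot 3: 2·((-1)+(-5)) − (-4) = -8 → (-1,-5,-8)
replace slot 1: 2·((-5)+(-8)) − (-1) = -25 → (-25,-5,-8)
replace slot 3: 2·((-25)+(-5)) − (-8) = -52 → (-25,-5,-52)

-25,-5,-52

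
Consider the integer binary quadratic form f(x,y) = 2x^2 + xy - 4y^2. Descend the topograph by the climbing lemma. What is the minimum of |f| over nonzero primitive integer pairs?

descent: ρ → (-4,-1,2)
descent: ρ → (2,5,-1)  [lands on river]
river: ρ → (-1,5,2)
river: ρ → (2,3,-3)
river: ρ → (-3,3,2)
closes: descent 2, river 4
min |a| on river = 1

1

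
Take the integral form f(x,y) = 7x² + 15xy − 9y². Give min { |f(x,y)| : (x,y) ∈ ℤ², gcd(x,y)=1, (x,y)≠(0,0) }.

river: ρ → (-9,21,1)
river: ρ → (1,21,-9)
river: ρ → (-9,15,7)
river: ρ → (7,13,-11)
river: ρ → (-11,9,9)
river: ρ → (9,9,-11)
river: ρ → (-11,13,7)
river: ρ → (7,15,-9)
closes: descent 0, river 8
min |a| on river = 1

1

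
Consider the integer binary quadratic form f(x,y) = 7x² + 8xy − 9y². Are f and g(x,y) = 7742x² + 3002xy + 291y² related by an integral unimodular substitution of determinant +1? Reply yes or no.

D₁ = 316, D₂ = 316
river cycle of f (length 6): (-9, 10, 6), (6, 14, -5), (-5, 16, 3), (3, 14, -10), (-10, 6, 7), (7, 8, -9)
river cycle of g (length 6): (7, 8, -9), (-9, 10, 6), (6, 14, -5), (-5, 16, 3), (3, 14, -10), (-10, 6, 7)
cycles coincide ⇒ equivalent

yes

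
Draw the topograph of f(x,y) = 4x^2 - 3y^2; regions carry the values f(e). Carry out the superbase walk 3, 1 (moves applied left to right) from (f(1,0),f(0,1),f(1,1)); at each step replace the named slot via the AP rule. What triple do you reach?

start (4,-3,1) = (f(1,0),f(0,1),f(1,1))
replace slot 3: 2·(4+(-3)) − 1 = 1 → (4,-3,1)
replace slot 1: 2·((-3)+1) − 4 = -8 → (-8,-3,1)

-8,-3,1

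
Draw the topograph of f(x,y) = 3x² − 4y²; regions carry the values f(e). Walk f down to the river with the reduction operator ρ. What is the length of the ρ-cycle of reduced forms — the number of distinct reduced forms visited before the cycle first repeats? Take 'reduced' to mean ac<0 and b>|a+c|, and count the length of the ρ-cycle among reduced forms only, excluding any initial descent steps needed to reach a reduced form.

D = 48, ⌊√D⌋ = 6
descent: ρ → (-4,0,3)
descent: ρ → (3,6,-1)  [lands on river]
river: ρ → (-1,6,3)
ρ-cycle length = 2 (tail of 2 descent steps not counted)

2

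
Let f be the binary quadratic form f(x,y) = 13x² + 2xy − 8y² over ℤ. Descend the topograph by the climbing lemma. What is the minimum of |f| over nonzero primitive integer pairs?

descent: ρ → (-8,14,7)  [lands on river]
river: ρ → (7,14,-8)
river: ρ → (-8,18,3)
river: ρ → (3,18,-8)
closes: descent 1, river 4
min |a| on river = 3

3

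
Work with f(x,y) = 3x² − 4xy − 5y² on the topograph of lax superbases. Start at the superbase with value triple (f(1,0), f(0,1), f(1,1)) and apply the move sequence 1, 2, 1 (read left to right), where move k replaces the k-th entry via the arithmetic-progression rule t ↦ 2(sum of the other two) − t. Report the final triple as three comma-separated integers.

start (3,-5,-6) = (f(1,0),f(0,1),f(1,1))
replace slot 1: 2·((-5)+(-6)) − 3 = -25 → (-25,-5,-6)
replace slot 2: 2·((-25)+(-6)) − (-5) = -57 → (-25,-57,-6)
replace slot 1: 2·((-57)+(-6)) − (-25) = -101 → (-101,-57,-6)

-101,-57,-6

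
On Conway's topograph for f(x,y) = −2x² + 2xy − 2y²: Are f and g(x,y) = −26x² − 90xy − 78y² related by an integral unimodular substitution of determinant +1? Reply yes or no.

D₁ = -12, D₂ = -12
f is negative-definite; reduce −f:
−f: translate: b→2 (≡-2 mod 4), so (2,-2,2)→(2,2,2)
−f: reduced (well bottom): (2,2,2) with a≤c, −a<b≤a
flip sign back: reduced form of f is (-2,-2,-2)
g is negative-definite; reduce −g:
−g: translate: b→-14 (≡90 mod 52), so (26,90,78)→(26,-14,2)
−g: flip: (26,-14,2)→(2,14,26)
−g: translate: b→2 (≡14 mod 4), so (2,14,26)→(2,2,2)
−g: reduced (well bottom): (2,2,2) with a≤c, −a<b≤a
flip sign back: reduced form of g is (-2,-2,-2)
reduced forms (-2, -2, -2) vs (-2, -2, -2) ⇒ equivalent

yes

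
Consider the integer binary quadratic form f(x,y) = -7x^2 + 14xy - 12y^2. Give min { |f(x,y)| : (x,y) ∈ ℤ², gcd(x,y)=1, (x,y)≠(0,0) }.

translate: b→0 (≡-14 mod 14), so (7,-14,12)→(7,0,5)
flip: (7,0,5)→(5,0,7)
reduced (well bottom): (5,0,7) with a≤c, −a<b≤a
well minimum |f| = |-5| = 5 (negative-definite)

5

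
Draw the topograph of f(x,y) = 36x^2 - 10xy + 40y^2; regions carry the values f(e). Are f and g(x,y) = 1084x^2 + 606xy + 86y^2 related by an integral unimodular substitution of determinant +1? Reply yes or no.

D₁ = -5660, D₂ = -5660
f: reduced (well bottom): (36,-10,40) with a≤c, −a<b≤a
g: flip: (1084,606,86)→(86,-606,1084)
g: translate: b→82 (≡-606 mod 172), so (86,-606,1084)→(86,82,36)
g: flip: (86,82,36)→(36,-82,86)
g: translate: b→-10 (≡-82 mod 72), so (36,-82,86)→(36,-10,40)
g: reduced (well bottom): (36,-10,40) with a≤c, −a<b≤a
reduced forms (36, -10, 40) vs (36, -10, 40) ⇒ equivalent

yes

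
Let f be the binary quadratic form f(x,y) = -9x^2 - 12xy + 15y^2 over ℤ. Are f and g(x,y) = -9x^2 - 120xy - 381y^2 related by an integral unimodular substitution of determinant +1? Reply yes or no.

D₁ = 684, D₂ = 684
river cycle of f (length 6): (15, 12, -9), (-9, 24, 3), (3, 24, -9), (-9, 12, 15), (15, 18, -6), (-6, 18, 15)
river cycle of g (length 6): (-9, 24, 3), (3, 24, -9), (-9, 12, 15), (15, 18, -6), (-6, 18, 15), (15, 12, -9)
cycles coincide ⇒ equivalent

yes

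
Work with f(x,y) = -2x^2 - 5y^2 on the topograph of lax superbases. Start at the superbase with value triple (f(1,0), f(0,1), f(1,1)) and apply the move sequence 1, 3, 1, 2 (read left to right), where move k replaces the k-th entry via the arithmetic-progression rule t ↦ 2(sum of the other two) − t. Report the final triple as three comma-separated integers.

start (-2,-5,-7) = (f(1,0),f(0,1),f(1,1))
replace slot 1: 2·((-5)+(-7)) − (-2) = -22 → (-22,-5,-7)
replace slot 3: 2·((-22)+(-5)) − (-7) = -47 → (-22,-5,-47)
replace slot 1: 2·((-5)+(-47)) − (-22) = -82 → (-82,-5,-47)
replace slot 2: 2·((-82)+(-47)) − (-5) = -253 → (-82,-253,-47)

-82,-253,-47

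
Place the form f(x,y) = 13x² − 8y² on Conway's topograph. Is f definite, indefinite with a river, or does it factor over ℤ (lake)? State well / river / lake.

D = b²−4ac = 0² − 4·13·(-8) = 416
D > 0 non-square ⇒ indefinite ⇒ periodic river

river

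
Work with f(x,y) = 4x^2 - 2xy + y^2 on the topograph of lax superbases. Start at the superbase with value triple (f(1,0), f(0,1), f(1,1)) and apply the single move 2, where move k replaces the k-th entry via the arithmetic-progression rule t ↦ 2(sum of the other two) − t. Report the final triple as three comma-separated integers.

start (4,1,3) = (f(1,0),f(0,1),f(1,1))
replace slot 2: 2·(4+3) − 1 = 13 → (4,13,3)

4,13,3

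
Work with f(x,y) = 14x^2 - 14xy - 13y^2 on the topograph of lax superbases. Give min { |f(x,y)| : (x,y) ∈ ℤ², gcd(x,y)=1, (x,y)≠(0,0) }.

descent: ρ → (-13,14,14)  [lands on river]
river: ρ → (14,14,-13)
river: ρ → (-13,12,15)
river: ρ → (15,18,-10)
river: ρ → (-10,22,11)
river: ρ → (11,22,-10)
river: ρ → (-10,18,15)
river: ρ → (15,12,-13)
closes: descent 1, river 8
min |a| on river = 10

10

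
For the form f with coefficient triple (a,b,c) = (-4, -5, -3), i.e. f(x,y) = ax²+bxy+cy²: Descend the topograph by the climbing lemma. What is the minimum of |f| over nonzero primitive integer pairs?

translate: b→-3 (≡5 mod 8), so (4,5,3)→(4,-3,2)
flip: (4,-3,2)→(2,3,4)
translate: b→-1 (≡3 mod 4), so (2,3,4)→(2,-1,3)
reduced (well bottom): (2,-1,3) with a≤c, −a<b≤a
well minimum |f| = |-2| = 2 (negative-definite)

2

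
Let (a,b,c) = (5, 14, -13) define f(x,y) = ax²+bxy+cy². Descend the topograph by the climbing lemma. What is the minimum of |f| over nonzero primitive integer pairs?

river: ρ → (-13,12,6)
river: ρ → (6,12,-13)
river: ρ → (-13,14,5)
river: ρ → (5,16,-10)
river: ρ → (-10,4,11)
river: ρ → (11,18,-3)
river: ρ → (-3,18,11)
river: ρ → (11,4,-10)
river: ρ → (-10,16,5)
river: ρ → (5,14,-13)
closes: descent 0, river 10
min |a| on river = 3

3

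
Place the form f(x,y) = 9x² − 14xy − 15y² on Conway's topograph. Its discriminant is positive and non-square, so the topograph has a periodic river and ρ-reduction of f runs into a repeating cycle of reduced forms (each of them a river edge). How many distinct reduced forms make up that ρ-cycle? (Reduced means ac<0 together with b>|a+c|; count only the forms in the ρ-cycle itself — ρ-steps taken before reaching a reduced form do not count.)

D = 736, ⌊√D⌋ = 27
descent: ρ → (-15,14,9)  [lands on river]
river: ρ → (9,22,-7)
river: ρ → (-7,20,12)
river: ρ → (12,4,-15)
river: ρ → (-15,26,1)
river: ρ → (1,26,-15)
river: ρ → (-15,4,12)
river: ρ → (12,20,-7)
river: ρ → (-7,22,9)
river: ρ → (9,14,-15)
river: ρ → (-15,16,8)
river: ρ → (8,16,-15)
ρ-cycle length = 12 (tail of 1 descent step not counted)

12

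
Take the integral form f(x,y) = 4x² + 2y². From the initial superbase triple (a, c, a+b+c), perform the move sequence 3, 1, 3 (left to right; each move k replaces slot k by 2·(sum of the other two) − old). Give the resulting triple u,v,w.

start (4,2,6) = (f(1,0),f(0,1),f(1,1))
replace slot 3: 2·(4+2) − 6 = 6 → (4,2,6)
replace slot 1: 2·(2+6) − 4 = 12 → (12,2,6)
replace slot 3: 2·(12+2) − 6 = 22 → (12,2,22)

12,2,22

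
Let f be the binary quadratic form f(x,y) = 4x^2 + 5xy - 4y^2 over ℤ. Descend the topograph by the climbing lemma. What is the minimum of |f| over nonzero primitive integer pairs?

river: ρ → (-4,3,5)
river: ρ → (5,7,-2)
river: ρ → (-2,9,1)
river: ρ → (1,9,-2)
river: ρ → (-2,7,5)
river: ρ → (5,3,-4)
river: ρ → (-4,5,4)
river: ρ → (4,3,-5)
river: ρ → (-5,7,2)
river: ρ → (2,9,-1)
river: ρ → (-1,9,2)
river: ρ → (2,7,-5)
river: ρ → (-5,3,4)
river: ρ → (4,5,-4)
closes: descent 0, river 14
min |a| on river = 1

1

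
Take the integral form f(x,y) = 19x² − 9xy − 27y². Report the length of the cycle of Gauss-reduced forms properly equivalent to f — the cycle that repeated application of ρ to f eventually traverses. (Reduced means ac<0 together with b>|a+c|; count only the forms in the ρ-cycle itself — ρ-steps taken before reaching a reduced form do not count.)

D = 2133, ⌊√D⌋ = 46
descent: ρ → (-27,9,19)  [lands on river]
river: ρ → (19,29,-17)
river: ρ → (-17,39,9)
river: ρ → (9,33,-29)
river: ρ → (-29,25,13)
river: ρ → (13,27,-27)
river: ρ → (-27,27,13)
river: ρ → (13,25,-29)
river: ρ → (-29,33,9)
river: ρ → (9,39,-17)
river: ρ → (-17,29,19)
river: ρ → (19,9,-27)
river: ρ → (-27,45,1)
river: ρ → (1,45,-27)
ρ-cycle length = 14 (tail of 1 descent step not counted)

14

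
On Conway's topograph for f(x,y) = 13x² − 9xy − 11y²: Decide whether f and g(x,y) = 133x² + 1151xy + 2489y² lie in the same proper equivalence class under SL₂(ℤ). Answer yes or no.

D₁ = 653, D₂ = 653
river cycle of f (length 14): (-11, 9, 13), (13, 17, -7), (-7, 25, 1), (1, 25, -7), (-7, 17, 13), (13, 9, -11), (-11, 13, 11), (11, 9, -13), (-13, 17, 7), (7, 25, -1), … (4 more)
river cycle of g (length 14): (13, 17, -7), (-7, 25, 1), (1, 25, -7), (-7, 17, 13), (13, 9, -11), (-11, 13, 11), (11, 9, -13), (-13, 17, 7), (7, 25, -1), (-1, 25, 7), … (4 more)
cycles coincide ⇒ equivalent

yes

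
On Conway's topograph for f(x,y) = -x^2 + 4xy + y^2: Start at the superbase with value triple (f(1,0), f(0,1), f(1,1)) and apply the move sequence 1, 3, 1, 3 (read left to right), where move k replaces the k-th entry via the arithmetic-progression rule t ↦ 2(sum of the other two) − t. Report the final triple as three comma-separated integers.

start (-1,1,4) = (f(1,0),f(0,1),f(1,1))
replace slot 1: 2·(1+4) − (-1) = 11 → (11,1,4)
replace slot 3: 2·(11+1) − 4 = 20 → (11,1,20)
replace slot 1: 2·(1+20) − 11 = 31 → (31,1,20)
replace slot 3: 2·(31+1) − 20 = 44 → (31,1,44)

31,1,44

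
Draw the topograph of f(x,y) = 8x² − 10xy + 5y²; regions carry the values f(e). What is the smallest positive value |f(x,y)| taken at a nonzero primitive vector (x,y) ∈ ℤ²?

translate: b→6 (≡-10 mod 16), so (8,-10,5)→(8,6,3)
flip: (8,6,3)→(3,-6,8)
translate: b→0 (≡-6 mod 6), so (3,-6,8)→(3,0,5)
reduced (well bottom): (3,0,5) with a≤c, −a<b≤a
well minimum = a = 3

3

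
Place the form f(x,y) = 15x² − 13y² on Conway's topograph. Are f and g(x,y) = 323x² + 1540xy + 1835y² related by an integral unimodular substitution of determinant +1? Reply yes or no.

D₁ = 780, D₂ = 780
river cycle of f (length 2): (-13, 26, 2), (2, 26, -13)
river cycle of g (length 2): (2, 26, -13), (-13, 26, 2)
cycles coincide ⇒ equivalent

yes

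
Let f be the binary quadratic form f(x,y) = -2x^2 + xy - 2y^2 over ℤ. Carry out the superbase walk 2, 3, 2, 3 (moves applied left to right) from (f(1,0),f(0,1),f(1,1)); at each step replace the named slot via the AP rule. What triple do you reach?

start (-2,-2,-3) = (f(1,0),f(0,1),f(1,1))
replace slot 2: 2·((-2)+(-3)) − (-2) = -8 → (-2,-8,-3)
replace slot 3: 2·((-2)+(-8)) − (-3) = -17 → (-2,-8,-17)
replace slot 2: 2·((-2)+(-17)) − (-8) = -30 → (-2,-30,-17)
replace slot 3: 2·((-2)+(-30)) − (-17) = -47 → (-2,-30,-47)

-2,-30,-47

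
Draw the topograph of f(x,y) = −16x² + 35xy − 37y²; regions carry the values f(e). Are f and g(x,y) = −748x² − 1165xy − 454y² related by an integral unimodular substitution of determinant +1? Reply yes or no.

D₁ = -1143, D₂ = -1143
f is negative-definite; reduce −f:
−f: translate: b→-3 (≡-35 mod 32), so (16,-35,37)→(16,-3,18)
−f: reduced (well bottom): (16,-3,18) with a≤c, −a<b≤a
flip sign back: reduced form of f is (-16,3,-18)
g is negative-definite; reduce −g:
−g: translate: b→-331 (≡1165 mod 1496), so (748,1165,454)→(748,-331,37)
−g: flip: (748,-331,37)→(37,331,748)
−g: translate: b→35 (≡331 mod 74), so (37,331,748)→(37,35,16)
−g: flip: (37,35,16)→(16,-35,37)
−g: translate: b→-3 (≡-35 mod 32), so (16,-35,37)→(16,-3,18)
−g: reduced (well bottom): (16,-3,18) with a≤c, −a<b≤a
flip sign back: reduced form of g is (-16,3,-18)
reduced forms (-16, 3, -18) vs (-16, 3, -18) ⇒ equivalent

yes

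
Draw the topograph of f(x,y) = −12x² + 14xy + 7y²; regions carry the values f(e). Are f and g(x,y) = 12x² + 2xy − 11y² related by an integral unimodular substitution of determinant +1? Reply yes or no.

D₁ = 532, D₂ = 532
river cycle of f (length 16): (7, 14, -12), (-12, 10, 9), (9, 8, -13), (-13, 18, 4), (4, 22, -3), (-3, 20, 11), (11, 2, -12), (-12, 22, 1), (1, 22, -12), (-12, 2, 11), … (6 more)
river cycle of g (length 16): (-11, 20, 3), (3, 22, -4), (-4, 18, 13), (13, 8, -9), (-9, 10, 12), (12, 14, -7), (-7, 14, 12), (12, 10, -9), (-9, 8, 13), (13, 18, -4), … (6 more)
cycles differ ⇒ inequivalent

no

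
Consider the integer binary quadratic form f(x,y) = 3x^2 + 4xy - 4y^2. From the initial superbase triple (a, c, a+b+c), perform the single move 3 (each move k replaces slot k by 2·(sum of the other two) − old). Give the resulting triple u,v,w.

start (3,-4,3) = (f(1,0),f(0,1),f(1,1))
replace slot 3: 2·(3+(-4)) − 3 = -5 → (3,-4,-5)

3,-4,-5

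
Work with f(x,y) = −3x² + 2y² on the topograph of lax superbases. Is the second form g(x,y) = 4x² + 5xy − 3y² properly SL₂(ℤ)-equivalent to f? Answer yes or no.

D₁ = 24, D₂ = 73
discriminants differ ⇒ not SL₂(ℤ)-equivalent

no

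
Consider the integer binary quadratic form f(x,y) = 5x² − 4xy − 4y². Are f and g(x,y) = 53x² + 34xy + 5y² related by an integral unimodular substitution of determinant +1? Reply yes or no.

D₁ = 96, D₂ = 96
river cycle of f (length 4): (-4, 4, 5), (5, 6, -3), (-3, 6, 5), (5, 4, -4)
river cycle of g (length 4): (5, 6, -3), (-3, 6, 5), (5, 4, -4), (-4, 4, 5)
cycles coincide ⇒ equivalent

yes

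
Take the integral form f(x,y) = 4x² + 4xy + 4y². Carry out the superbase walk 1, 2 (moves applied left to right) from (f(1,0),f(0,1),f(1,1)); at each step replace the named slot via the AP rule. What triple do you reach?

start (4,4,12) = (f(1,0),f(0,1),f(1,1))
replace slot 1: 2·(4+12) − 4 = 28 → (28,4,12)
replace slot 2: 2·(28+12) − 4 = 76 → (28,76,12)

28,76,12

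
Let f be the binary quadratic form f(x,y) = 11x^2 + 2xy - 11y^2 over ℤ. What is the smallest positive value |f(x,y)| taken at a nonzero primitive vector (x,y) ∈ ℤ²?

river: ρ → (-11,20,2)
river: ρ → (2,20,-11)
river: ρ → (-11,2,11)
river: ρ → (11,20,-2)
river: ρ → (-2,20,11)
river: ρ → (11,2,-11)
closes: descent 0, river 6
min |a| on river = 2

2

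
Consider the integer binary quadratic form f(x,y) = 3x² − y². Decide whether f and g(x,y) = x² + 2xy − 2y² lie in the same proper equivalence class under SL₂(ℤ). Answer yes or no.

D₁ = 12, D₂ = 12
river cycle of f (length 2): (-1, 2, 2), (2, 2, -1)
river cycle of g (length 2): (-2, 2, 1), (1, 2, -2)
cycles differ ⇒ inequivalent

no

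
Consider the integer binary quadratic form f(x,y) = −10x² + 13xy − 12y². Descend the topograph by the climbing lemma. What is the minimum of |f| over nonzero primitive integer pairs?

translate: b→7 (≡-13 mod 20), so (10,-13,12)→(10,7,9)
flip: (10,7,9)→(9,-7,10)
reduced (well bottom): (9,-7,10) with a≤c, −a<b≤a
well minimum |f| = |-9| = 9 (negative-definite)

9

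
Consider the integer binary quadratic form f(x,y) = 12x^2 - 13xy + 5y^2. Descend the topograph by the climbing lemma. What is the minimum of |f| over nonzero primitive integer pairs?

translate: b→11 (≡-13 mod 24), so (12,-13,5)→(12,11,4)
flip: (12,11,4)→(4,-11,12)
translate: b→-3 (≡-11 mod 8), so (4,-11,12)→(4,-3,5)
reduced (well bottom): (4,-3,5) with a≤c, −a<b≤a
well minimum = a = 4

4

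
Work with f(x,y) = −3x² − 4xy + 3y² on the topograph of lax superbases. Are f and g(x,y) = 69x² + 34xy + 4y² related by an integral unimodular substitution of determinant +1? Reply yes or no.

D₁ = 52, D₂ = 52
river cycle of f (length 10): (3, 4, -3), (-3, 2, 4), (4, 6, -1), (-1, 6, 4), (4, 2, -3), (-3, 4, 3), (3, 2, -4), (-4, 6, 1), (1, 6, -4), (-4, 2, 3)
river cycle of g (length 10): (4, 6, -1), (-1, 6, 4), (4, 2, -3), (-3, 4, 3), (3, 2, -4), (-4, 6, 1), (1, 6, -4), (-4, 2, 3), (3, 4, -3), (-3, 2, 4)
cycles coincide ⇒ equivalent

yes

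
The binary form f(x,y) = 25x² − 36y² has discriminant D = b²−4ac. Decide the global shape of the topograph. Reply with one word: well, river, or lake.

D = b²−4ac = 0² − 4·25·(-36) = 3600
D = 60² is a perfect square ⇒ form factors over ℤ ⇒ lakes

lake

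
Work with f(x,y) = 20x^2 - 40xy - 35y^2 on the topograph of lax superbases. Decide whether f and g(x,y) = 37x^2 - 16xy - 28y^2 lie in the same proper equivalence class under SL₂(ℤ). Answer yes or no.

D₁ = 4400, D₂ = 4400
river cycle of f (length 8): (-35, 40, 20), (20, 40, -35), (-35, 30, 25), (25, 20, -40), (-40, 60, 5), (5, 60, -40), (-40, 20, 25), (25, 30, -35)
river cycle of g (length 6): (-28, 16, 37), (37, 58, -7), (-7, 54, 53), (53, 52, -8), (-8, 60, 25), (25, 40, -28)
cycles differ ⇒ inequivalent

no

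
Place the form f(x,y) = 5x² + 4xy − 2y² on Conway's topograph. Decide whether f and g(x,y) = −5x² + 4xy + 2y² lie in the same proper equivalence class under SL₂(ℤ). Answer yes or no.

D₁ = 56, D₂ = 56
river cycle of f (length 4): (-2, 4, 5), (5, 6, -1), (-1, 6, 5), (5, 4, -2)
river cycle of g (length 4): (2, 4, -5), (-5, 6, 1), (1, 6, -5), (-5, 4, 2)
cycles differ ⇒ inequivalent

no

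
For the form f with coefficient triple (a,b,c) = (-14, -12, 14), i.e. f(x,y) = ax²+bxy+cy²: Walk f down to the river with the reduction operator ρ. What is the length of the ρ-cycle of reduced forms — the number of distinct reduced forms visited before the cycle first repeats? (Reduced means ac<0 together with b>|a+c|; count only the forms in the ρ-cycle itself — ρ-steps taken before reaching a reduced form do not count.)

D = 928, ⌊√D⌋ = 30
descent: ρ → (14,12,-14)  [lands on river]
river: ρ → (-14,16,12)
river: ρ → (12,8,-18)
river: ρ → (-18,28,2)
river: ρ → (2,28,-18)
river: ρ → (-18,8,12)
river: ρ → (12,16,-14)
river: ρ → (-14,12,14)
river: ρ → (14,16,-12)
river: ρ → (-12,8,18)
river: ρ → (18,28,-2)
river: ρ → (-2,28,18)
river: ρ → (18,8,-12)
river: ρ → (-12,16,14)
ρ-cycle length = 14 (tail of 1 descent step not counted)

14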